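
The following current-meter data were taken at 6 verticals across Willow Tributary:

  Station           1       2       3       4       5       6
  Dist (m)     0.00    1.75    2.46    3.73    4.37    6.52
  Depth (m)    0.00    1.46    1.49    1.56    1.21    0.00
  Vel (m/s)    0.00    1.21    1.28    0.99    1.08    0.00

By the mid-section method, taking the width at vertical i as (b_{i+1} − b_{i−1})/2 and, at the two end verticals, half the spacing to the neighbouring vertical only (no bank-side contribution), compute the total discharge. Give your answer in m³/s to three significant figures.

7.36 m³/s

w_2 = (2.46 − 0.00)/2 = 1.23 m; q_2 = 1.21 × 1.46 × 1.23 = 2.173 m³/s
w_3 = (3.73 − 1.75)/2 = 0.99 m; q_3 = 1.28 × 1.49 × 0.99 = 1.888 m³/s
w_4 = (4.37 − 2.46)/2 = 0.955 m; q_4 = 0.99 × 1.56 × 0.955 = 1.475 m³/s
w_5 = (6.52 − 3.73)/2 = 1.395 m; q_5 = 1.08 × 1.21 × 1.395 = 1.823 m³/s
Stations 1, 6 contribute zero (depth or velocity is 0).
Q = Σ qᵢ = 7.359 m³/s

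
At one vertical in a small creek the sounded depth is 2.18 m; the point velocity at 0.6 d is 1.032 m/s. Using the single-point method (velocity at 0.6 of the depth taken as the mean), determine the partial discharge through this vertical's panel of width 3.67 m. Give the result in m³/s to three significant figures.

8.26 m³/s

v̄ = v₀.₆ = 1.032 m/s
q = v̄ × d × w = 1.032 × 2.18 × 3.67 = 8.257 m³/s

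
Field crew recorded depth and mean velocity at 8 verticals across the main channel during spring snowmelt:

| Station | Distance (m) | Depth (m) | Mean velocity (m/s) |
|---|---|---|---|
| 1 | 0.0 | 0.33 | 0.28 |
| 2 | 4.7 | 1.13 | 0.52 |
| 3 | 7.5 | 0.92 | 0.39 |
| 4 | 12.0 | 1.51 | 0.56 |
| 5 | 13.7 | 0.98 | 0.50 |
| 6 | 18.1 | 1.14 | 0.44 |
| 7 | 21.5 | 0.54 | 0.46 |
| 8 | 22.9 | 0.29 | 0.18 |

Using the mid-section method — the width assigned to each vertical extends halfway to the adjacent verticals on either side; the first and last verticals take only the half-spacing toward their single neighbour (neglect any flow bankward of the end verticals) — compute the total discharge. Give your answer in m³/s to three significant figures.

w_1 = (4.7 − 0.0)/2 = 2.35 m; q_1 = 0.28 × 0.33 × 2.35 = 0.2171 m³/s
w_2 = (7.5 − 0.0)/2 = 3.75 m; q_2 = 0.52 × 1.13 × 3.75 = 2.204 m³/s
w_3 = (12.0 − 4.7)/2 = 3.65 m; q_3 = 0.39 × 0.92 × 3.65 = 1.310 m³/s
w_4 = (13.7 − 7.5)/2 = 3.1 m; q_4 = 0.56 × 1.51 × 3.1 = 2.621 m³/s
w_5 = (18.1 − 12.0)/2 = 3.05 m; q_5 = 0.50 × 0.98 × 3.05 = 1.495 m³/s
w_6 = (21.5 − 13.7)/2 = 3.9 m; q_6 = 0.44 × 1.14 × 3.9 = 1.956 m³/s
w_7 = (22.9 − 18.1)/2 = 2.4 m; q_7 = 0.46 × 0.54 × 2.4 = 0.5962 m³/s
w_8 = (22.9 − 21.5)/2 = 0.7 m; q_8 = 0.18 × 0.29 × 0.7 = 0.03654 m³/s
Q = Σ qᵢ = 10.44 m³/s

10.4 m³/s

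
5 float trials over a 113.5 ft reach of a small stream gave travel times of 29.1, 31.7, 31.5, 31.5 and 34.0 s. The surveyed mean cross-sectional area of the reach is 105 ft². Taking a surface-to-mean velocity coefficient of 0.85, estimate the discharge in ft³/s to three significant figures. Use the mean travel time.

321 ft³/s

t̄ = (29.1 + 31.7 + 31.5 + 31.5 + 34.0) / 5 = 31.56 s
v_surface = L / t̄ = 113.5 / 31.56 = 3.596 ft/s
v_mean = 0.85 × 3.596 = 3.057 ft/s
Q = A × v_mean = 105 × 3.057 = 321.0 ft³/s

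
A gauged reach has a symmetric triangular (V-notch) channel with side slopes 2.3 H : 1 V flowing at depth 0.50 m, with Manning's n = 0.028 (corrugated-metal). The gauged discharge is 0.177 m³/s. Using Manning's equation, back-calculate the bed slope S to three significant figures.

0.000529

A = z·y² = 2.3×0.50² = 0.5750 m²
P = 2y√(1+z²) = 2×0.50×√(1+2.3²) = 2.508 m
R = A/P = 0.5750/2.508 = 0.2293 m
S = (Q·n / (1·A·R^(2/3)))² = (0.177×0.028 / (1×0.5750×0.3746))² = 0.0005294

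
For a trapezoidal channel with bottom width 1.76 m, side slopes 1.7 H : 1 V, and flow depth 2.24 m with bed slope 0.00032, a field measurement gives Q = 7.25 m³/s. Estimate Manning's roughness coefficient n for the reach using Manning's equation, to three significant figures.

A = (b + z·y)·y = (1.76 + 1.7×2.24)×2.24 = 12.47 m²
P = b + 2y√(1+z²) = 1.76 + 2×2.24×√(1+1.7²) = 10.60 m
R = A/P = 12.47/10.60 = 1.177 m
n = (1/Q)·A·R^(2/3)·S^(1/2) = (1/7.25) × 12.47 × 1.115 × 0.01789 = 0.03431

0.0343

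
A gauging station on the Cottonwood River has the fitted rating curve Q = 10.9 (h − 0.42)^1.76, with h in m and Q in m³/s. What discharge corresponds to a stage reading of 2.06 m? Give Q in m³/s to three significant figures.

Q = 10.9 × (2.06 − 0.42)^1.76 = 10.9 × 1.64^1.76 = 26.03 m³/s

26.0 m³/s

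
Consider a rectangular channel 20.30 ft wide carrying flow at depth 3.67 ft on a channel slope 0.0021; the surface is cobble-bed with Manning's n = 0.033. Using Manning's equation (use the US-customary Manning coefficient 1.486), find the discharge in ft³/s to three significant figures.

A = b·y = 20.30 × 3.67 = 74.50 ft²
P = b + 2y = 20.30 + 2×3.67 = 27.64 ft
R = A/P = 74.50/27.64 = 2.695 ft
Q = (1.486/n)·A·R^(2/3)·S^(1/2) = (1.486/0.033) × 74.50 × 2.695^(2/3) × 0.0021^(1/2) = 297.8 ft³/s

298 ft³/s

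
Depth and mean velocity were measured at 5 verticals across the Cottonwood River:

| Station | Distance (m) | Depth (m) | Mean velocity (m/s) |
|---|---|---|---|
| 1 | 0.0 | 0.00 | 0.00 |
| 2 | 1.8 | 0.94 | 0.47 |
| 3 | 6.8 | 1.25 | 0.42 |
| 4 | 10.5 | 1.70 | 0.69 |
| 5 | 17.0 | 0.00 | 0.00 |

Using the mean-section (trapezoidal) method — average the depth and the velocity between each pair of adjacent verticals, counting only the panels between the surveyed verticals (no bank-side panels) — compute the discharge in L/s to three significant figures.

Panel 1-2: Δb = 1.8 m, d̄ = (0.00+0.94)/2 = 0.47, v̄ = (0.00+0.47)/2 = 0.235 → q = 1.8×0.47×0.235 = 0.1988 m³/s
Panel 2-3: Δb = 5 m, d̄ = (0.94+1.25)/2 = 1.095, v̄ = (0.47+0.42)/2 = 0.445 → q = 5×1.095×0.445 = 2.436 m³/s
Panel 3-4: Δb = 3.7 m, d̄ = (1.25+1.70)/2 = 1.475, v̄ = (0.42+0.69)/2 = 0.555 → q = 3.7×1.475×0.555 = 3.029 m³/s
Panel 4-5: Δb = 6.5 m, d̄ = (1.70+0.00)/2 = 0.85, v̄ = (0.69+0.00)/2 = 0.345 → q = 6.5×0.85×0.345 = 1.906 m³/s
Q = Σ q = 7.570 m³/s
= 7.570 × 1000 = 7570 L/s

7570 L/s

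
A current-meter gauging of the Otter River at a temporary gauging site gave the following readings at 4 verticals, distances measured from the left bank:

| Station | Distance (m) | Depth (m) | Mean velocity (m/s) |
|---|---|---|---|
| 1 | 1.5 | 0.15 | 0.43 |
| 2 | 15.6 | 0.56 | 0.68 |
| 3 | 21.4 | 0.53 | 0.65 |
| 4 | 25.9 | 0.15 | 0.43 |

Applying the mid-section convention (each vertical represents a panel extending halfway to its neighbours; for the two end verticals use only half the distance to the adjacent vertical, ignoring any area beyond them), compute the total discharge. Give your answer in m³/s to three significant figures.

w_1 = (15.6 − 1.5)/2 = 7.05 m; q_1 = 0.43 × 0.15 × 7.05 = 0.4547 m³/s
w_2 = (21.4 − 1.5)/2 = 9.95 m; q_2 = 0.68 × 0.56 × 9.95 = 3.789 m³/s
w_3 = (25.9 − 15.6)/2 = 5.15 m; q_3 = 0.65 × 0.53 × 5.15 = 1.774 m³/s
w_4 = (25.9 − 21.4)/2 = 2.25 m; q_4 = 0.43 × 0.15 × 2.25 = 0.1451 m³/s
Q = Σ qᵢ = 6.163 m³/s

6.16 m³/s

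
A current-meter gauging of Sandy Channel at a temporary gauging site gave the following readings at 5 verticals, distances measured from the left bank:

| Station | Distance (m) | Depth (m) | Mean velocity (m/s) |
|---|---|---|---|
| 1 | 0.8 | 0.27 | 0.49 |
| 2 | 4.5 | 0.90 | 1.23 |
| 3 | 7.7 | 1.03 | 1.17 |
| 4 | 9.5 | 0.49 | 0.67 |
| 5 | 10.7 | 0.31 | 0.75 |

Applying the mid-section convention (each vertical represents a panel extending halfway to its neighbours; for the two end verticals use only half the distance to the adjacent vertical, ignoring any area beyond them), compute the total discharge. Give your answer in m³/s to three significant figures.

7.71 m³/s

w_1 = (4.5 − 0.8)/2 = 1.85 m; q_1 = 0.49 × 0.27 × 1.85 = 0.2448 m³/s
w_2 = (7.7 − 0.8)/2 = 3.45 m; q_2 = 1.23 × 0.90 × 3.45 = 3.819 m³/s
w_3 = (9.5 − 4.5)/2 = 2.5 m; q_3 = 1.17 × 1.03 × 2.5 = 3.013 m³/s
w_4 = (10.7 − 7.7)/2 = 1.5 m; q_4 = 0.67 × 0.49 × 1.5 = 0.4925 m³/s
w_5 = (10.7 − 9.5)/2 = 0.6 m; q_5 = 0.75 × 0.31 × 0.6 = 0.1395 m³/s
Q = Σ qᵢ = 7.709 m³/s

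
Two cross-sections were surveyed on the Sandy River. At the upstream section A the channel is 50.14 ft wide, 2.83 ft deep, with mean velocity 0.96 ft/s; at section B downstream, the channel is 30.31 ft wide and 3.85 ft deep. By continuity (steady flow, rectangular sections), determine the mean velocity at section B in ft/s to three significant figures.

1.17 ft/s

Q = A₁V₁ = (50.14×2.83) × 0.96 = 136.2 ft³/s
A₂ = 30.31 × 3.85 = 116.7 ft²
V₂ = Q/A₂ = 136.2/116.7 = 1.167 ft/s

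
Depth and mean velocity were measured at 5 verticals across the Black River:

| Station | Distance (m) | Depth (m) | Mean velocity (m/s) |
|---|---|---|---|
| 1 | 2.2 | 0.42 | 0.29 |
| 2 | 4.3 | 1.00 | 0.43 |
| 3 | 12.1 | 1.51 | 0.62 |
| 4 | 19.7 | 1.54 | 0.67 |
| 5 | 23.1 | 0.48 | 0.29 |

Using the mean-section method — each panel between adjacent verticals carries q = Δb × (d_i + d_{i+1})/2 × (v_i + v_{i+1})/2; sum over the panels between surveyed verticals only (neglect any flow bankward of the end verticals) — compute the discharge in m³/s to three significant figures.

14.8 m³/s

Panel 1-2: Δb = 2.1 m, d̄ = (0.42+1.00)/2 = 0.71, v̄ = (0.29+0.43)/2 = 0.36 → q = 2.1×0.71×0.36 = 0.5368 m³/s
Panel 2-3: Δb = 7.8 m, d̄ = (1.00+1.51)/2 = 1.255, v̄ = (0.43+0.62)/2 = 0.525 → q = 7.8×1.255×0.525 = 5.139 m³/s
Panel 3-4: Δb = 7.6 m, d̄ = (1.51+1.54)/2 = 1.525, v̄ = (0.62+0.67)/2 = 0.645 → q = 7.6×1.525×0.645 = 7.476 m³/s
Panel 4-5: Δb = 3.4 m, d̄ = (1.54+0.48)/2 = 1.01, v̄ = (0.67+0.29)/2 = 0.48 → q = 3.4×1.01×0.48 = 1.648 m³/s
Q = Σ q = 14.80 m³/s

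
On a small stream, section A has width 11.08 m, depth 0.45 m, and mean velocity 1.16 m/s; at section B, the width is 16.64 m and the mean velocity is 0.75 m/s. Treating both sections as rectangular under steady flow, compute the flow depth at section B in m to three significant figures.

0.463 m

Q = A₁V₁ = (11.08×0.45) × 1.16 = 5.784 m³/s
d₂ = Q/(b₂ V₂) = 5.784/(16.64×0.75) = 0.4634 m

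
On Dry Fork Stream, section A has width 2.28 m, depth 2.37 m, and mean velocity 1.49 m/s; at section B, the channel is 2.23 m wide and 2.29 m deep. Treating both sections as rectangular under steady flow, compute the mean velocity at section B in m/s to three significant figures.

1.58 m/s

Q = A₁V₁ = (2.28×2.37) × 1.49 = 8.051 m³/s
A₂ = 2.23 × 2.29 = 5.107 m²
V₂ = Q/A₂ = 8.051/5.107 = 1.577 m/s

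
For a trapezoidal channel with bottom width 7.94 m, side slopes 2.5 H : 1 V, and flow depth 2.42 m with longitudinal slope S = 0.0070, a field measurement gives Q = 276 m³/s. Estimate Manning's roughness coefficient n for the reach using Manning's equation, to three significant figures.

A = (b + z·y)·y = (7.94 + 2.5×2.42)×2.42 = 33.86 m²
P = b + 2y√(1+z²) = 7.94 + 2×2.42×√(1+2.5²) = 20.97 m
R = A/P = 33.86/20.97 = 1.614 m
n = (1/Q)·A·R^(2/3)·S^(1/2) = (1/276) × 33.86 × 1.376 × 0.08367 = 0.01412

0.0141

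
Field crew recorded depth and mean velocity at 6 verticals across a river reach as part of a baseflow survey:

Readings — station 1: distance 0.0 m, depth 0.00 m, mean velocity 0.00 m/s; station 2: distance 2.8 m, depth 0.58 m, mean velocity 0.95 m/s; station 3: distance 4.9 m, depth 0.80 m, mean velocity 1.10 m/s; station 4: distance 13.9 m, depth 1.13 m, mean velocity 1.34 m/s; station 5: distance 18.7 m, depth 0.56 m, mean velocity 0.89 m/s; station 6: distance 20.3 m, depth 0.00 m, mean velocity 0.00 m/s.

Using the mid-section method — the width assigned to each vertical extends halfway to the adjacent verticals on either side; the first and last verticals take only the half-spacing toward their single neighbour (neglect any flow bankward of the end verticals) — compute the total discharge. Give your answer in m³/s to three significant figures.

18.3 m³/s

w_2 = (4.9 − 0.0)/2 = 2.45 m; q_2 = 0.95 × 0.58 × 2.45 = 1.350 m³/s
w_3 = (13.9 − 2.8)/2 = 5.55 m; q_3 = 1.10 × 0.80 × 5.55 = 4.884 m³/s
w_4 = (18.7 − 4.9)/2 = 6.9 m; q_4 = 1.34 × 1.13 × 6.9 = 10.45 m³/s
w_5 = (20.3 − 13.9)/2 = 3.2 m; q_5 = 0.89 × 0.56 × 3.2 = 1.595 m³/s
Stations 1, 6 contribute zero (depth or velocity is 0).
Q = Σ qᵢ = 18.28 m³/s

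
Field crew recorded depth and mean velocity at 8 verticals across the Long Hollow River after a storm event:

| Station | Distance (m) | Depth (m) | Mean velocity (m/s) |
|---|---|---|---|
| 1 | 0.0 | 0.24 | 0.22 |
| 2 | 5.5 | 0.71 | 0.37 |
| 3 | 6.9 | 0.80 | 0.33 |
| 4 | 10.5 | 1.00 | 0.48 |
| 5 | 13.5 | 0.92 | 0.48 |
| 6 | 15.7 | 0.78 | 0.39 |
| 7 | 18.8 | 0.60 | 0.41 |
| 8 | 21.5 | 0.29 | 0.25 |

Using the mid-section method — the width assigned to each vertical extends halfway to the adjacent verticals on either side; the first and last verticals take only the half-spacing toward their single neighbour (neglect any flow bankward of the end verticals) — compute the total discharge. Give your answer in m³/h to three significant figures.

w_1 = (5.5 − 0.0)/2 = 2.75 m; q_1 = 0.22 × 0.24 × 2.75 = 0.1452 m³/s
w_2 = (6.9 − 0.0)/2 = 3.45 m; q_2 = 0.37 × 0.71 × 3.45 = 0.9063 m³/s
w_3 = (10.5 − 5.5)/2 = 2.5 m; q_3 = 0.33 × 0.80 × 2.5 = 0.6600 m³/s
w_4 = (13.5 − 6.9)/2 = 3.3 m; q_4 = 0.48 × 1.00 × 3.3 = 1.584 m³/s
w_5 = (15.7 − 10.5)/2 = 2.6 m; q_5 = 0.48 × 0.92 × 2.6 = 1.148 m³/s
w_6 = (18.8 − 13.5)/2 = 2.65 m; q_6 = 0.39 × 0.78 × 2.65 = 0.8061 m³/s
w_7 = (21.5 − 15.7)/2 = 2.9 m; q_7 = 0.41 × 0.60 × 2.9 = 0.7134 m³/s
w_8 = (21.5 − 18.8)/2 = 1.35 m; q_8 = 0.25 × 0.29 × 1.35 = 0.09788 m³/s
Q = Σ qᵢ = 6.061 m³/s
= 6.061 × 3600 = 21820 m³/h

21800 m³/h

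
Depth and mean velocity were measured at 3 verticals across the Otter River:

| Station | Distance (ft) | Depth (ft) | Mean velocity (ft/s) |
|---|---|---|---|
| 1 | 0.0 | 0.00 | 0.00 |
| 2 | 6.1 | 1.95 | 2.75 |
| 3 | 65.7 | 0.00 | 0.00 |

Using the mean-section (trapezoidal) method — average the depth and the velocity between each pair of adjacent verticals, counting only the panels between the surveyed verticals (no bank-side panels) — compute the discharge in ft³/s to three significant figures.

88.1 ft³/s

Panel 1-2: Δb = 6.1 ft, d̄ = (0.00+1.95)/2 = 0.975, v̄ = (0.00+2.75)/2 = 1.375 → q = 6.1×0.975×1.375 = 8.178 ft³/s
Panel 2-3: Δb = 59.6 ft, d̄ = (1.95+0.00)/2 = 0.975, v̄ = (2.75+0.00)/2 = 1.375 → q = 59.6×0.975×1.375 = 79.90 ft³/s
Q = Σ q = 88.08 ft³/s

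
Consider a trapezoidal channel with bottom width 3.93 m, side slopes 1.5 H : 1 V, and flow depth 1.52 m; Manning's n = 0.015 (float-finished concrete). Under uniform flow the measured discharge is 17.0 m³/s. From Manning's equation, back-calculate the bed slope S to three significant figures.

A = (b + z·y)·y = (3.93 + 1.5×1.52)×1.52 = 9.439 m²
P = b + 2y√(1+z²) = 3.93 + 2×1.52×√(1+1.5²) = 9.410 m
R = A/P = 9.439/9.410 = 1.003 m
S = (Q·n / (1·A·R^(2/3)))² = (17.0×0.015 / (1×9.439×1.002))² = 0.0007268

0.000727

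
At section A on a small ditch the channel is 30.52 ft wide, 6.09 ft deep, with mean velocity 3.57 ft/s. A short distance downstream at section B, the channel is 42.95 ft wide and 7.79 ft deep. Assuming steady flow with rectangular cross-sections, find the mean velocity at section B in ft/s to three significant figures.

1.98 ft/s

Q = A₁V₁ = (30.52×6.09) × 3.57 = 663.5 ft³/s
A₂ = 42.95 × 7.79 = 334.6 ft²
V₂ = Q/A₂ = 663.5/334.6 = 1.983 ft/s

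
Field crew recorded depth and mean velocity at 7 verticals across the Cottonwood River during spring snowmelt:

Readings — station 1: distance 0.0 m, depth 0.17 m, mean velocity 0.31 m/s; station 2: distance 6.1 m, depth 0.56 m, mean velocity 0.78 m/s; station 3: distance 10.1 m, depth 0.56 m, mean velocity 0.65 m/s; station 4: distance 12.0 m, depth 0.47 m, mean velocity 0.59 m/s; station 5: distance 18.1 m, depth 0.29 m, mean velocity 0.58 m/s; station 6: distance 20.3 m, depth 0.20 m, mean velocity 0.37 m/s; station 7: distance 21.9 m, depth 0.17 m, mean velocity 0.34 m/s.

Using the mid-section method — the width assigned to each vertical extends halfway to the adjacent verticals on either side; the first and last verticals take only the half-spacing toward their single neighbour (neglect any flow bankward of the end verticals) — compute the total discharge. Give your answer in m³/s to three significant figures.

w_1 = (6.1 − 0.0)/2 = 3.05 m; q_1 = 0.31 × 0.17 × 3.05 = 0.1607 m³/s
w_2 = (10.1 − 0.0)/2 = 5.05 m; q_2 = 0.78 × 0.56 × 5.05 = 2.206 m³/s
w_3 = (12.0 − 6.1)/2 = 2.95 m; q_3 = 0.65 × 0.56 × 2.95 = 1.074 m³/s
w_4 = (18.1 − 10.1)/2 = 4 m; q_4 = 0.59 × 0.47 × 4 = 1.109 m³/s
w_5 = (20.3 − 12.0)/2 = 4.15 m; q_5 = 0.58 × 0.29 × 4.15 = 0.6980 m³/s
w_6 = (21.9 − 18.1)/2 = 1.9 m; q_6 = 0.37 × 0.20 × 1.9 = 0.1406 m³/s
w_7 = (21.9 − 20.3)/2 = 0.8 m; q_7 = 0.34 × 0.17 × 0.8 = 0.04624 m³/s
Q = Σ qᵢ = 5.434 m³/s

5.43 m³/s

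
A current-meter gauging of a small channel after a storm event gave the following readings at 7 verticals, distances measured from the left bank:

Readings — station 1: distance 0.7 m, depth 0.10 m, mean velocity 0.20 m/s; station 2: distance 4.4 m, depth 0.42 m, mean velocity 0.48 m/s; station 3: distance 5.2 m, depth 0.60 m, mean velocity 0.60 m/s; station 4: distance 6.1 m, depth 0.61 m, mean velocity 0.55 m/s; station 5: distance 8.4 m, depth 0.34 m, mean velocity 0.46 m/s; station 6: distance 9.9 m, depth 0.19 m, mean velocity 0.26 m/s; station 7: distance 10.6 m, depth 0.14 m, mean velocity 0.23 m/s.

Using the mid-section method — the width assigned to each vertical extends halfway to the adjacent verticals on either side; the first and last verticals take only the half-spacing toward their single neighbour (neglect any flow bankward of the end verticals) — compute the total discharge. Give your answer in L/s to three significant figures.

w_1 = (4.4 − 0.7)/2 = 1.85 m; q_1 = 0.20 × 0.10 × 1.85 = 0.03700 m³/s
w_2 = (5.2 − 0.7)/2 = 2.25 m; q_2 = 0.48 × 0.42 × 2.25 = 0.4536 m³/s
w_3 = (6.1 − 4.4)/2 = 0.85 m; q_3 = 0.60 × 0.60 × 0.85 = 0.3060 m³/s
w_4 = (8.4 − 5.2)/2 = 1.6 m; q_4 = 0.55 × 0.61 × 1.6 = 0.5368 m³/s
w_5 = (9.9 − 6.1)/2 = 1.9 m; q_5 = 0.46 × 0.34 × 1.9 = 0.2972 m³/s
w_6 = (10.6 − 8.4)/2 = 1.1 m; q_6 = 0.26 × 0.19 × 1.1 = 0.05434 m³/s
w_7 = (10.6 − 9.9)/2 = 0.35 m; q_7 = 0.23 × 0.14 × 0.35 = 0.01127 m³/s
Q = Σ qᵢ = 1.696 m³/s
= 1.696 × 1000 = 1696 L/s

1700 L/s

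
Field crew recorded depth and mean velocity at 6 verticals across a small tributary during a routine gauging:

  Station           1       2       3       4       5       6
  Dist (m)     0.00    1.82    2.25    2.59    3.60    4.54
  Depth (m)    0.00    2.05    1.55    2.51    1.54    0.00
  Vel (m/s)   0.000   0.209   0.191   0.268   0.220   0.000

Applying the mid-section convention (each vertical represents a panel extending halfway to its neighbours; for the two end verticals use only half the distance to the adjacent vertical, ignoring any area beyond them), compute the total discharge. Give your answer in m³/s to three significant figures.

1.38 m³/s

w_2 = (2.25 − 0.00)/2 = 1.125 m; q_2 = 0.209 × 2.05 × 1.125 = 0.4820 m³/s
w_3 = (2.59 − 1.82)/2 = 0.385 m; q_3 = 0.191 × 1.55 × 0.385 = 0.1140 m³/s
w_4 = (3.60 − 2.25)/2 = 0.675 m; q_4 = 0.268 × 2.51 × 0.675 = 0.4541 m³/s
w_5 = (4.54 − 2.59)/2 = 0.975 m; q_5 = 0.220 × 1.54 × 0.975 = 0.3303 m³/s
Stations 1, 6 contribute zero (depth or velocity is 0).
Q = Σ qᵢ = 1.380 m³/s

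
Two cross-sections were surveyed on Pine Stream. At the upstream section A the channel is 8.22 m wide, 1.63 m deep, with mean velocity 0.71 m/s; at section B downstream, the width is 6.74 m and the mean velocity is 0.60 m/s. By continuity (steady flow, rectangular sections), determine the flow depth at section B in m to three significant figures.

Q = A₁V₁ = (8.22×1.63) × 0.71 = 9.513 m³/s
d₂ = Q/(b₂ V₂) = 9.513/(6.74×0.60) = 2.352 m

2.35 m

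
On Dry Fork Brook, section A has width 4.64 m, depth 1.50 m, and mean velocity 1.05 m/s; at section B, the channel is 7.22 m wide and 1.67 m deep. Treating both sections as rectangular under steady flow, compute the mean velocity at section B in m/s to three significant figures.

Q = A₁V₁ = (4.64×1.50) × 1.05 = 7.308 m³/s
A₂ = 7.22 × 1.67 = 12.06 m²
V₂ = Q/A₂ = 7.308/12.06 = 0.6061 m/s

0.606 m/s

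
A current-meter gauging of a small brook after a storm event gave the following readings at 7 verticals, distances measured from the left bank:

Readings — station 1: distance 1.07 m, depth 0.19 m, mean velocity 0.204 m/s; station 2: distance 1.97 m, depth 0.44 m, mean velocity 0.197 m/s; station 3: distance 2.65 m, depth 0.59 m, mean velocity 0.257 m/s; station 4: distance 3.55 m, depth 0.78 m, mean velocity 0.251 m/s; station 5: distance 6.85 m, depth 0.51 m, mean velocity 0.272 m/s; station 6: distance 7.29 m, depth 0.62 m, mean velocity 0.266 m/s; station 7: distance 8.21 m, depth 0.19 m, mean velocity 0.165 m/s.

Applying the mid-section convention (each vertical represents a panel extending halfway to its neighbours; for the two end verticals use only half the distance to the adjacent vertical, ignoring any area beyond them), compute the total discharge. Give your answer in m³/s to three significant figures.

1.00 m³/s

w_1 = (1.97 − 1.07)/2 = 0.45 m; q_1 = 0.204 × 0.19 × 0.45 = 0.01744 m³/s
w_2 = (2.65 − 1.07)/2 = 0.79 m; q_2 = 0.197 × 0.44 × 0.79 = 0.06848 m³/s
w_3 = (3.55 − 1.97)/2 = 0.79 m; q_3 = 0.257 × 0.59 × 0.79 = 0.1198 m³/s
w_4 = (6.85 − 2.65)/2 = 2.1 m; q_4 = 0.251 × 0.78 × 2.1 = 0.4111 m³/s
w_5 = (7.29 − 3.55)/2 = 1.87 m; q_5 = 0.272 × 0.51 × 1.87 = 0.2594 m³/s
w_6 = (8.21 − 6.85)/2 = 0.68 m; q_6 = 0.266 × 0.62 × 0.68 = 0.1121 m³/s
w_7 = (8.21 − 7.29)/2 = 0.46 m; q_7 = 0.165 × 0.19 × 0.46 = 0.01442 m³/s
Q = Σ qᵢ = 1.003 m³/s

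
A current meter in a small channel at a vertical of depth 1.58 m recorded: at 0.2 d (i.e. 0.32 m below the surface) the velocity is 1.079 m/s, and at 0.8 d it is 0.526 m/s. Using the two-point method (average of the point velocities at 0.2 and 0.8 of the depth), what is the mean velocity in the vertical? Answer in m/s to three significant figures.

v̄ = (1.079 + 0.526) / 2 = 0.8025 m/s

0.803 m/s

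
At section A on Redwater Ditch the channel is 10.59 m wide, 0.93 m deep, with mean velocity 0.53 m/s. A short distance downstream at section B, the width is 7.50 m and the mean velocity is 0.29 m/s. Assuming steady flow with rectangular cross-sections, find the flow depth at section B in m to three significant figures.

2.40 m

Q = A₁V₁ = (10.59×0.93) × 0.53 = 5.220 m³/s
d₂ = Q/(b₂ V₂) = 5.220/(7.50×0.29) = 2.400 m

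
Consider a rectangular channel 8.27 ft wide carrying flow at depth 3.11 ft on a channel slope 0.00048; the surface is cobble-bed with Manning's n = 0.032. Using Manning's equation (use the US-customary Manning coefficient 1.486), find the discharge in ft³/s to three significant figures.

38.4 ft³/s

A = b·y = 8.27 × 3.11 = 25.72 ft²
P = b + 2y = 8.27 + 2×3.11 = 14.49 ft
R = A/P = 25.72/14.49 = 1.775 ft
Q = (1.486/n)·A·R^(2/3)·S^(1/2) = (1.486/0.032) × 25.72 × 1.775^(2/3) × 0.00048^(1/2) = 38.36 ft³/s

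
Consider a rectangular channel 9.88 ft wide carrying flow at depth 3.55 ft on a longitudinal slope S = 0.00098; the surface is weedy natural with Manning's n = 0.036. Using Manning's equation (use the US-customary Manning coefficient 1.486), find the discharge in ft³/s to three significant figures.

73.5 ft³/s

A = b·y = 9.88 × 3.55 = 35.07 ft²
P = b + 2y = 9.88 + 2×3.55 = 16.98 ft
R = A/P = 35.07/16.98 = 2.066 ft
Q = (1.486/n)·A·R^(2/3)·S^(1/2) = (1.486/0.036) × 35.07 × 2.066^(2/3) × 0.00098^(1/2) = 73.51 ft³/s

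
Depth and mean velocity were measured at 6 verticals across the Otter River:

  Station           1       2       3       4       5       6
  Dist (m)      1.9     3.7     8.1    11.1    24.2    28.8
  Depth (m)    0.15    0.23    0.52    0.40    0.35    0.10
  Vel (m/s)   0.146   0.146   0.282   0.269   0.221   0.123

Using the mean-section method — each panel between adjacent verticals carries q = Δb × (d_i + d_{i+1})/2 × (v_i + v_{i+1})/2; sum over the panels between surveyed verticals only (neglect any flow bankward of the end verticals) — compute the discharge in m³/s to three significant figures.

Panel 1-2: Δb = 1.8 m, d̄ = (0.15+0.23)/2 = 0.19, v̄ = (0.146+0.146)/2 = 0.146 → q = 1.8×0.19×0.146 = 0.04993 m³/s
Panel 2-3: Δb = 4.4 m, d̄ = (0.23+0.52)/2 = 0.375, v̄ = (0.146+0.282)/2 = 0.214 → q = 4.4×0.375×0.214 = 0.3531 m³/s
Panel 3-4: Δb = 3 m, d̄ = (0.52+0.40)/2 = 0.46, v̄ = (0.282+0.269)/2 = 0.2755 → q = 3×0.46×0.2755 = 0.3802 m³/s
Panel 4-5: Δb = 13.1 m, d̄ = (0.40+0.35)/2 = 0.375, v̄ = (0.269+0.221)/2 = 0.245 → q = 13.1×0.375×0.245 = 1.204 m³/s
Panel 5-6: Δb = 4.6 m, d̄ = (0.35+0.10)/2 = 0.225, v̄ = (0.221+0.123)/2 = 0.172 → q = 4.6×0.225×0.172 = 0.1780 m³/s
Q = Σ q = 2.165 m³/s

2.16 m³/s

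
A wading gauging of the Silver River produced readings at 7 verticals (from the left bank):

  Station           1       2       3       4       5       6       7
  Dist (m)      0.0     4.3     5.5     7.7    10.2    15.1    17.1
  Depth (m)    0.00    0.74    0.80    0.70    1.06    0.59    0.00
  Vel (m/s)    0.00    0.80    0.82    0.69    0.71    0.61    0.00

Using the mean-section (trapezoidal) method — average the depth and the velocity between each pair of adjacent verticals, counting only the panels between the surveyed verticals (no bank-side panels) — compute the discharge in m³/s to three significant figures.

7.02 m³/s

Panel 1-2: Δb = 4.3 m, d̄ = (0.00+0.74)/2 = 0.37, v̄ = (0.00+0.80)/2 = 0.4 → q = 4.3×0.37×0.4 = 0.6364 m³/s
Panel 2-3: Δb = 1.2 m, d̄ = (0.74+0.80)/2 = 0.77, v̄ = (0.80+0.82)/2 = 0.81 → q = 1.2×0.77×0.81 = 0.7484 m³/s
Panel 3-4: Δb = 2.2 m, d̄ = (0.80+0.70)/2 = 0.75, v̄ = (0.82+0.69)/2 = 0.755 → q = 2.2×0.75×0.755 = 1.246 m³/s
Panel 4-5: Δb = 2.5 m, d̄ = (0.70+1.06)/2 = 0.88, v̄ = (0.69+0.71)/2 = 0.7 → q = 2.5×0.88×0.7 = 1.540 m³/s
Panel 5-6: Δb = 4.9 m, d̄ = (1.06+0.59)/2 = 0.825, v̄ = (0.71+0.61)/2 = 0.66 → q = 4.9×0.825×0.66 = 2.668 m³/s
Panel 6-7: Δb = 2 m, d̄ = (0.59+0.00)/2 = 0.295, v̄ = (0.61+0.00)/2 = 0.305 → q = 2×0.295×0.305 = 0.1800 m³/s
Q = Σ q = 7.019 m³/s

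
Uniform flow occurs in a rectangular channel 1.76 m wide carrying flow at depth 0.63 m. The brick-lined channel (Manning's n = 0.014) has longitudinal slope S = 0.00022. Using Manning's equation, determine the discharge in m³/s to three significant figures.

0.602 m³/s

A = b·y = 1.76 × 0.63 = 1.109 m²
P = b + 2y = 1.76 + 2×0.63 = 3.020 m
R = A/P = 1.109/3.020 = 0.3672 m
Q = (1/n)·A·R^(2/3)·S^(1/2) = (1/0.014) × 1.109 × 0.3672^(2/3) × 0.00022^(1/2) = 0.6023 m³/s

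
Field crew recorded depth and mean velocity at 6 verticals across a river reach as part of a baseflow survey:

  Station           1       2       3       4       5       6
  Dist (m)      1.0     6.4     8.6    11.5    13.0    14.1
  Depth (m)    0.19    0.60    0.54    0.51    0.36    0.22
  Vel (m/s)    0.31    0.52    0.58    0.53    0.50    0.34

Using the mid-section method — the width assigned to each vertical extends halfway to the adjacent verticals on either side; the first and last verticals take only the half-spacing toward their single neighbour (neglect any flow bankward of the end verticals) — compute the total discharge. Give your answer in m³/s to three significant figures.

w_1 = (6.4 − 1.0)/2 = 2.7 m; q_1 = 0.31 × 0.19 × 2.7 = 0.1590 m³/s
w_2 = (8.6 − 1.0)/2 = 3.8 m; q_2 = 0.52 × 0.60 × 3.8 = 1.186 m³/s
w_3 = (11.5 − 6.4)/2 = 2.55 m; q_3 = 0.58 × 0.54 × 2.55 = 0.7987 m³/s
w_4 = (13.0 − 8.6)/2 = 2.2 m; q_4 = 0.53 × 0.51 × 2.2 = 0.5947 m³/s
w_5 = (14.1 − 11.5)/2 = 1.3 m; q_5 = 0.50 × 0.36 × 1.3 = 0.2340 m³/s
w_6 = (14.1 − 13.0)/2 = 0.55 m; q_6 = 0.34 × 0.22 × 0.55 = 0.04114 m³/s
Q = Σ qᵢ = 3.013 m³/s

3.01 m³/s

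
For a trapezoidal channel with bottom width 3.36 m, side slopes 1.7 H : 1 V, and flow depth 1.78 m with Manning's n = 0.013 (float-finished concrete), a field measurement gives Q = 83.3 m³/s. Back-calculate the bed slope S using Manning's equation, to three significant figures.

0.00804

A = (b + z·y)·y = (3.36 + 1.7×1.78)×1.78 = 11.37 m²
P = b + 2y√(1+z²) = 3.36 + 2×1.78×√(1+1.7²) = 10.38 m
R = A/P = 11.37/10.38 = 1.095 m
S = (Q·n / (1·A·R^(2/3)))² = (83.3×0.013 / (1×11.37×1.062))² = 0.008042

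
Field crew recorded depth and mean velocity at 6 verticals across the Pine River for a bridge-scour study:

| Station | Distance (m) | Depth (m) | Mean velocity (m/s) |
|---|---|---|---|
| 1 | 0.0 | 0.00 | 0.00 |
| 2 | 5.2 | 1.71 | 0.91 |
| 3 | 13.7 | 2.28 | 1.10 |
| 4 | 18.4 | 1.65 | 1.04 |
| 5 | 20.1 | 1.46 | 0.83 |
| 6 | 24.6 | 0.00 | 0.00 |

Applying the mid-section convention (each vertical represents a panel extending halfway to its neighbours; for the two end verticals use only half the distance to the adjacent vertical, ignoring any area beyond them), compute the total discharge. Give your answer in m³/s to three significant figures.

36.5 m³/s

w_2 = (13.7 − 0.0)/2 = 6.85 m; q_2 = 0.91 × 1.71 × 6.85 = 10.66 m³/s
w_3 = (18.4 − 5.2)/2 = 6.6 m; q_3 = 1.10 × 2.28 × 6.6 = 16.55 m³/s
w_4 = (20.1 − 13.7)/2 = 3.2 m; q_4 = 1.04 × 1.65 × 3.2 = 5.491 m³/s
w_5 = (24.6 − 18.4)/2 = 3.1 m; q_5 = 0.83 × 1.46 × 3.1 = 3.757 m³/s
Stations 1, 6 contribute zero (depth or velocity is 0).
Q = Σ qᵢ = 36.46 m³/s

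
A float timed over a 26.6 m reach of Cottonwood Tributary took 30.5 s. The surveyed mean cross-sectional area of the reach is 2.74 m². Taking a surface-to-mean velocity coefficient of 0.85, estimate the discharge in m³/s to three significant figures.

v_surface = L / t̄ = 26.6 / 30.5 = 0.8721 m/s
v_mean = 0.85 × 0.8721 = 0.7413 m/s
Q = A × v_mean = 2.74 × 0.7413 = 2.031 m³/s

2.03 m³/s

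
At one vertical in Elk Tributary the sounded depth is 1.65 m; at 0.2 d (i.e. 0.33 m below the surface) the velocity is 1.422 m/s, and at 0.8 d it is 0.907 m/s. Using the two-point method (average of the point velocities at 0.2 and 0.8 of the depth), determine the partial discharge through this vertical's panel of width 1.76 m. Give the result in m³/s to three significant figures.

v̄ = (1.422 + 0.907) / 2 = 1.165 m/s
q = v̄ × d × w = 1.165 × 1.65 × 1.76 = 3.382 m³/s

3.38 m³/s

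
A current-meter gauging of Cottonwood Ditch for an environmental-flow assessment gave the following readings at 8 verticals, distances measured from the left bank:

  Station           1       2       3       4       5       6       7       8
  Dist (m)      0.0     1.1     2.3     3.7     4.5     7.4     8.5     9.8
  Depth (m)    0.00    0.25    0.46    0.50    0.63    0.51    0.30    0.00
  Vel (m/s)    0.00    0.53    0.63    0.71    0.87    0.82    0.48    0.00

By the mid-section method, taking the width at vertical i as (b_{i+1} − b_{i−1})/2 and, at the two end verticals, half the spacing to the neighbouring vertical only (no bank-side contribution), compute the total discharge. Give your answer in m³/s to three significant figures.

w_2 = (2.3 − 0.0)/2 = 1.15 m; q_2 = 0.53 × 0.25 × 1.15 = 0.1524 m³/s
w_3 = (3.7 − 1.1)/2 = 1.3 m; q_3 = 0.63 × 0.46 × 1.3 = 0.3767 m³/s
w_4 = (4.5 − 2.3)/2 = 1.1 m; q_4 = 0.71 × 0.50 × 1.1 = 0.3905 m³/s
w_5 = (7.4 − 3.7)/2 = 1.85 m; q_5 = 0.87 × 0.63 × 1.85 = 1.014 m³/s
w_6 = (8.5 − 4.5)/2 = 2 m; q_6 = 0.82 × 0.51 × 2 = 0.8364 m³/s
w_7 = (9.8 − 7.4)/2 = 1.2 m; q_7 = 0.48 × 0.30 × 1.2 = 0.1728 m³/s
Stations 1, 8 contribute zero (depth or velocity is 0).
Q = Σ qᵢ = 2.943 m³/s

2.94 m³/s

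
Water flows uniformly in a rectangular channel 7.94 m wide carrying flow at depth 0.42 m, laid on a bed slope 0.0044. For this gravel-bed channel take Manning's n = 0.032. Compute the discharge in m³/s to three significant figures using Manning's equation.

3.63 m³/s

A = b·y = 7.94 × 0.42 = 3.335 m²
P = b + 2y = 7.94 + 2×0.42 = 8.780 m
R = A/P = 3.335/8.780 = 0.3798 m
Q = (1/n)·A·R^(2/3)·S^(1/2) = (1/0.032) × 3.335 × 0.3798^(2/3) × 0.0044^(1/2) = 3.625 m³/s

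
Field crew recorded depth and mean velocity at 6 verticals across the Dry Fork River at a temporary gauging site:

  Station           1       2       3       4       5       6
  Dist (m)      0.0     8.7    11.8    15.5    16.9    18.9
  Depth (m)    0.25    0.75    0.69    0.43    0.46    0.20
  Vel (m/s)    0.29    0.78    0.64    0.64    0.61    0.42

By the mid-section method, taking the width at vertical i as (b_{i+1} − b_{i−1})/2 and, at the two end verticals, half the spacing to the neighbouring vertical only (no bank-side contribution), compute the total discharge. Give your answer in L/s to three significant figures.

w_1 = (8.7 − 0.0)/2 = 4.35 m; q_1 = 0.29 × 0.25 × 4.35 = 0.3154 m³/s
w_2 = (11.8 − 0.0)/2 = 5.9 m; q_2 = 0.78 × 0.75 × 5.9 = 3.452 m³/s
w_3 = (15.5 − 8.7)/2 = 3.4 m; q_3 = 0.64 × 0.69 × 3.4 = 1.501 m³/s
w_4 = (16.9 − 11.8)/2 = 2.55 m; q_4 = 0.64 × 0.43 × 2.55 = 0.7018 m³/s
w_5 = (18.9 − 15.5)/2 = 1.7 m; q_5 = 0.61 × 0.46 × 1.7 = 0.4770 m³/s
w_6 = (18.9 − 16.9)/2 = 1 m; q_6 = 0.42 × 0.20 × 1 = 0.08400 m³/s
Q = Σ qᵢ = 6.531 m³/s
= 6.531 × 1000 = 6531 L/s

6530 L/s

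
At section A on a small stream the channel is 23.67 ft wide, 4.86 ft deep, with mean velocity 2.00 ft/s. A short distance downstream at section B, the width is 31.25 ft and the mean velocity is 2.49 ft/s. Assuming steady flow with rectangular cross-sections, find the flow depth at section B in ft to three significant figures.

2.96 ft

Q = A₁V₁ = (23.67×4.86) × 2.00 = 230.1 ft³/s
d₂ = Q/(b₂ V₂) = 230.1/(31.25×2.49) = 2.957 ft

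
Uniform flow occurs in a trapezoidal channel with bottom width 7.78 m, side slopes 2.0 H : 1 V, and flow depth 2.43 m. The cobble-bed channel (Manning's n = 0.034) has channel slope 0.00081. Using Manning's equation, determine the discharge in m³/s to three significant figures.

35.9 m³/s

A = (b + z·y)·y = (7.78 + 2.0×2.43)×2.43 = 30.72 m²
P = b + 2y√(1+z²) = 7.78 + 2×2.43×√(1+2.0²) = 18.65 m
R = A/P = 30.72/18.65 = 1.647 m
Q = (1/n)·A·R^(2/3)·S^(1/2) = (1/0.034) × 30.72 × 1.647^(2/3) × 0.00081^(1/2) = 35.86 m³/s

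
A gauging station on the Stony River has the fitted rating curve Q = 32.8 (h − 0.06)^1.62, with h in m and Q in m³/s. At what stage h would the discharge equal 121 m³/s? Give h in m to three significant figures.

2.30 m

h − h₀ = (Q/C)^(1/b) = (121/32.8)^(1/1.62) = 2.238 m
h = 0.06 + 2.238 = 2.298 m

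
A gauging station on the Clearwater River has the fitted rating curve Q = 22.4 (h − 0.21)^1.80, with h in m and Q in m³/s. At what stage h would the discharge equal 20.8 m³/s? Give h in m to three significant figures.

1.17 m

h − h₀ = (Q/C)^(1/b) = (20.8/22.4)^(1/1.80) = 0.9597 m
h = 0.21 + 0.9597 = 1.170 m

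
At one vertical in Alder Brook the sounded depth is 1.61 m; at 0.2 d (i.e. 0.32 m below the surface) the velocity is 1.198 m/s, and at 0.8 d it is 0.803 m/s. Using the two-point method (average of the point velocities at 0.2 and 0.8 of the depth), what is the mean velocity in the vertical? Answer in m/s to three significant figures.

1.00 m/s

v̄ = (1.198 + 0.803) / 2 = 1.001 m/s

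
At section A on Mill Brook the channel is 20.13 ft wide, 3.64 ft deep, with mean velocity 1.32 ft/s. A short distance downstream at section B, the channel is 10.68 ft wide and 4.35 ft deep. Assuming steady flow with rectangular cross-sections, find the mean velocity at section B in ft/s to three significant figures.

Q = A₁V₁ = (20.13×3.64) × 1.32 = 96.72 ft³/s
A₂ = 10.68 × 4.35 = 46.46 ft²
V₂ = Q/A₂ = 96.72/46.46 = 2.082 ft/s

2.08 ft/s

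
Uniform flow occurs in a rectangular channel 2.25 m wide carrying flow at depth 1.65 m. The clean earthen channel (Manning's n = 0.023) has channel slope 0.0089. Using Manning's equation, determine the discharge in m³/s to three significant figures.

11.6 m³/s

A = b·y = 2.25 × 1.65 = 3.713 m²
P = b + 2y = 2.25 + 2×1.65 = 5.550 m
R = A/P = 3.713/5.550 = 0.6689 m
Q = (1/n)·A·R^(2/3)·S^(1/2) = (1/0.023) × 3.713 × 0.6689^(2/3) × 0.0089^(1/2) = 11.65 m³/s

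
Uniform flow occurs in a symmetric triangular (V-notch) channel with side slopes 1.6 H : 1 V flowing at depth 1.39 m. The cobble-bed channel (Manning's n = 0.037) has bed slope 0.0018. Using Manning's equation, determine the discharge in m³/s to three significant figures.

A = z·y² = 1.6×1.39² = 3.091 m²
P = 2y√(1+z²) = 2×1.39×√(1+1.6²) = 5.245 m
R = A/P = 3.091/5.245 = 0.5894 m
Q = (1/n)·A·R^(2/3)·S^(1/2) = (1/0.037) × 3.091 × 0.5894^(2/3) × 0.0018^(1/2) = 2.492 m³/s

2.49 m³/s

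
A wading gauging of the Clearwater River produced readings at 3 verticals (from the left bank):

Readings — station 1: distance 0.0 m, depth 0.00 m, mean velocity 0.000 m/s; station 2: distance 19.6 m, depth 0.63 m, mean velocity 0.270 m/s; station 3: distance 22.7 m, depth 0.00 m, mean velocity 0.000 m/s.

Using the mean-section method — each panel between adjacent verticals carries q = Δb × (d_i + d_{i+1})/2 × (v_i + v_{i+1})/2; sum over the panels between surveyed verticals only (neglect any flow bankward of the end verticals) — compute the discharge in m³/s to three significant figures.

0.965 m³/s

Panel 1-2: Δb = 19.6 m, d̄ = (0.00+0.63)/2 = 0.315, v̄ = (0.000+0.270)/2 = 0.135 → q = 19.6×0.315×0.135 = 0.8335 m³/s
Panel 2-3: Δb = 3.1 m, d̄ = (0.63+0.00)/2 = 0.315, v̄ = (0.270+0.000)/2 = 0.135 → q = 3.1×0.315×0.135 = 0.1318 m³/s
Q = Σ q = 0.9653 m³/s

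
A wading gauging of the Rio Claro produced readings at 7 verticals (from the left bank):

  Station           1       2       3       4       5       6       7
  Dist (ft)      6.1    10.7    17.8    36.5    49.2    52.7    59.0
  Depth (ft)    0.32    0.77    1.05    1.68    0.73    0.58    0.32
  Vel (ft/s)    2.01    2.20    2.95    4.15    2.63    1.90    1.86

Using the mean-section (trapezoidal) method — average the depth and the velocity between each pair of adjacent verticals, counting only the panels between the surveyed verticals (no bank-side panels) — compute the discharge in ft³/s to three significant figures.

Panel 1-2: Δb = 4.6 ft, d̄ = (0.32+0.77)/2 = 0.545, v̄ = (2.01+2.20)/2 = 2.105 → q = 4.6×0.545×2.105 = 5.277 ft³/s
Panel 2-3: Δb = 7.1 ft, d̄ = (0.77+1.05)/2 = 0.91, v̄ = (2.20+2.95)/2 = 2.575 → q = 7.1×0.91×2.575 = 16.64 ft³/s
Panel 3-4: Δb = 18.7 ft, d̄ = (1.05+1.68)/2 = 1.365, v̄ = (2.95+4.15)/2 = 3.55 → q = 18.7×1.365×3.55 = 90.62 ft³/s
Panel 4-5: Δb = 12.7 ft, d̄ = (1.68+0.73)/2 = 1.205, v̄ = (4.15+2.63)/2 = 3.39 → q = 12.7×1.205×3.39 = 51.88 ft³/s
Panel 5-6: Δb = 3.5 ft, d̄ = (0.73+0.58)/2 = 0.655, v̄ = (2.63+1.90)/2 = 2.265 → q = 3.5×0.655×2.265 = 5.193 ft³/s
Panel 6-7: Δb = 6.3 ft, d̄ = (0.58+0.32)/2 = 0.45, v̄ = (1.90+1.86)/2 = 1.88 → q = 6.3×0.45×1.88 = 5.330 ft³/s
Q = Σ q = 174.9 ft³/s

175 ft³/s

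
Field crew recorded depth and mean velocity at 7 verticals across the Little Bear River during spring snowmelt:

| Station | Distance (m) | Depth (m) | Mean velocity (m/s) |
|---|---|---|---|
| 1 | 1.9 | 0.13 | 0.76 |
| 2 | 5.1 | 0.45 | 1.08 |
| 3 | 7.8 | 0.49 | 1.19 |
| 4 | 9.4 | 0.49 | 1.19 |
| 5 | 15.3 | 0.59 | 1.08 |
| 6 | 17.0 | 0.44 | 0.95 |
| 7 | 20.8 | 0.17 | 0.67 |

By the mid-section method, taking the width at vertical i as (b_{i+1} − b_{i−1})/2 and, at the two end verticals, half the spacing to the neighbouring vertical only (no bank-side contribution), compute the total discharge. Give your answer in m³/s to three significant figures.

8.82 m³/s

w_1 = (5.1 − 1.9)/2 = 1.6 m; q_1 = 0.76 × 0.13 × 1.6 = 0.1581 m³/s
w_2 = (7.8 − 1.9)/2 = 2.95 m; q_2 = 1.08 × 0.45 × 2.95 = 1.434 m³/s
w_3 = (9.4 − 5.1)/2 = 2.15 m; q_3 = 1.19 × 0.49 × 2.15 = 1.254 m³/s
w_4 = (15.3 − 7.8)/2 = 3.75 m; q_4 = 1.19 × 0.49 × 3.75 = 2.187 m³/s
w_5 = (17.0 − 9.4)/2 = 3.8 m; q_5 = 1.08 × 0.59 × 3.8 = 2.421 m³/s
w_6 = (20.8 − 15.3)/2 = 2.75 m; q_6 = 0.95 × 0.44 × 2.75 = 1.150 m³/s
w_7 = (20.8 − 17.0)/2 = 1.9 m; q_7 = 0.67 × 0.17 × 1.9 = 0.2164 m³/s
Q = Σ qᵢ = 8.819 m³/s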